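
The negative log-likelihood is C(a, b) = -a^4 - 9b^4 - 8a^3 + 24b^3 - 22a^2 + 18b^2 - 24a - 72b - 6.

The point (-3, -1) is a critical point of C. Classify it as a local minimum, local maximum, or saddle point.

local maximum

The mixed partial ∂²C/∂a∂b is 0, so the Hessian at any point is diag(C_aa, C_bb) = diag(-4(3a^2 + 12a + 11), 36(-3b^2 + 4b + 1)).
At (-3, -1): H = diag(-8, -216).
Both eigenvalues are negative, so H is negative definite: a local maximum.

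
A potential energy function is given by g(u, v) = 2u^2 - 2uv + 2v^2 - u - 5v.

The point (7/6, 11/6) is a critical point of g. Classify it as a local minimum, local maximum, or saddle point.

local minimum

The Hessian of g is constant: H = [[4, -2], [-2, 4]].
det(H) = 4·4 − (-2)² = 12.
det(H) > 0 and tr(H) = 8 > 0, so H is positive definite and the point is a local minimum.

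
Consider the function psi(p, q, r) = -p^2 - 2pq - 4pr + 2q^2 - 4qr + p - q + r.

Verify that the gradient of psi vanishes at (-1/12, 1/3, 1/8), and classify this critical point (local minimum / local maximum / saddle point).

saddle point

∇psi = (-2p - 2q - 4r + 1, -2p + 4q - 4r - 1, -4p - 4q + 1); substituting (-1/12, 1/3, 1/8) gives ∇psi = (0, 0, 0), so (-1/12, 1/3, 1/8) is indeed a critical point.
The Hessian is constant: H = [[-2, -2, -4], [-2, 4, -4], [-4, -4, 0]].
Leading principal minors: Δ₁ = -2, Δ₂ = -12, Δ₃ = -96.
The minors fit neither the all-positive nor the alternating-sign pattern, so H is indefinite: a saddle point.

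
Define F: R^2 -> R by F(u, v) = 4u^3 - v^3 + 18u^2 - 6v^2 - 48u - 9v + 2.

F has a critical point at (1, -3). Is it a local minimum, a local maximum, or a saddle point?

local minimum

The mixed partial ∂²F/∂u∂v is 0, so the Hessian at any point is diag(F_uu, F_vv) = diag(12(2u + 3), -6(v + 2)).
At (1, -3): H = diag(60, 6).
Both eigenvalues are positive, so H is positive definite: a local minimum.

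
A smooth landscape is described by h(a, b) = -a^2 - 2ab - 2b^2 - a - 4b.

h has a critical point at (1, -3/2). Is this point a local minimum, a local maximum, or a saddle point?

local maximum

The Hessian of h is constant: H = [[-2, -2], [-2, -4]].
det(H) = (-2)·(-4) − (-2)² = 4.
det(H) > 0 and tr(H) = -6 < 0, so H is negative definite and the point is a local maximum.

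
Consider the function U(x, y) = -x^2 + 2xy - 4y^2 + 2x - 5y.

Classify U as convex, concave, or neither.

U is quadratic, so its Hessian is the constant matrix H = [[-2, 2], [2, -8]].
det(H) = 12, tr(H) = -10.
det(H) > 0 and tr(H) < 0, so H is negative definite everywhere: concave.

concave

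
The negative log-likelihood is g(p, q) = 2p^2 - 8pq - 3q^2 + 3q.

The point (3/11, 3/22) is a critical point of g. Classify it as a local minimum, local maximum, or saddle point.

The Hessian of g is constant: H = [[4, -8], [-8, -6]].
det(H) = 4·(-6) − (-8)² = -88.
Since det(H) < 0, H is indefinite and the critical point is a saddle point.

saddle point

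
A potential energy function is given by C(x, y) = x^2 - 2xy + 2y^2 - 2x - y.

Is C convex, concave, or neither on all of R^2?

convex

C is quadratic, so its Hessian is the constant matrix H = [[2, -2], [-2, 4]].
det(H) = 4, tr(H) = 6.
det(H) > 0 and tr(H) > 0, so H is positive definite everywhere: convex.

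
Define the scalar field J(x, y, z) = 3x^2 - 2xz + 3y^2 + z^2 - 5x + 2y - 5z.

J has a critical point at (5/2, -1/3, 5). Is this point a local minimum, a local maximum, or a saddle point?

The Hessian is constant: H = [[6, 0, -2], [0, 6, 0], [-2, 0, 2]].
Leading principal minors: Δ₁ = 6, Δ₂ = 36, Δ₃ = 48.
All leading minors are positive, so H is positive definite: a local minimum.

local minimum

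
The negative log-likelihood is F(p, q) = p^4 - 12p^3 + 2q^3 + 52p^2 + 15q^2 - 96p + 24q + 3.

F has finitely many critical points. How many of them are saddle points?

F separates as a function of p plus a function of q, so ∇F=0 decouples.
∂F/∂p = 4(p - 4)(p - 3)(p - 2) = 0 at p ∈ {2, 3, 4}; ∂F/∂q = 6(q + 1)(q + 4) = 0 at q ∈ {-4, -1}.
The Hessian is diagonal: diag(F_pp, F_qq). Second derivatives: F_pp(2)=8, F_pp(3)=-4, F_pp(4)=8; F_qq(-4)=-18, F_qq(-1)=18.
Saddle points occur where the two diagonal entries have opposite signs: (2, -4), (3, -1), (4, -4). Count: 3.

3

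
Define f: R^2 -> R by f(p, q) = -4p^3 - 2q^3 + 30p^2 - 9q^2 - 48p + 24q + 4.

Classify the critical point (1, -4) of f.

The mixed partial ∂²f/∂p∂q is 0, so the Hessian at any point is diag(f_pp, f_qq) = diag(12(-2p + 5), -6(2q + 3)).
At (1, -4): H = diag(36, 30).
Both eigenvalues are positive, so H is positive definite: a local minimum.

local minimum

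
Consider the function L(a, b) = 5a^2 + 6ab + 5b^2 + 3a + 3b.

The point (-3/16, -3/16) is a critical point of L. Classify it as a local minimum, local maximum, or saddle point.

The Hessian of L is constant: H = [[10, 6], [6, 10]].
det(H) = 10·10 − 6² = 64.
det(H) > 0 and tr(H) = 20 > 0, so H is positive definite and the point is a local minimum.

local minimum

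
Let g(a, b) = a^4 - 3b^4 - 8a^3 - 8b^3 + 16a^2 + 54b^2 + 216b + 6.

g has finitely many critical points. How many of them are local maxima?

g separates as a function of a plus a function of b, so ∇g=0 decouples.
∂g/∂a = 4a(a - 4)(a - 2) = 0 at a ∈ {0, 2, 4}; ∂g/∂b = -12(b - 3)(b + 2)(b + 3) = 0 at b ∈ {-3, -2, 3}.
The Hessian is diagonal: diag(g_aa, g_bb). Second derivatives: g_aa(0)=32, g_aa(2)=-16, g_aa(4)=32; g_bb(-3)=-72, g_bb(-2)=60, g_bb(3)=-360.
Local maxima occur where both diagonal entries negative: (2, -3), (2, 3). Count: 2.

2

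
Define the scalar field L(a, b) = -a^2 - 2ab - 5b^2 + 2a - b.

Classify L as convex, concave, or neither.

concave

L is quadratic, so its Hessian is the constant matrix H = [[-2, -2], [-2, -10]].
det(H) = 16, tr(H) = -12.
det(H) > 0 and tr(H) < 0, so H is negative definite everywhere: concave.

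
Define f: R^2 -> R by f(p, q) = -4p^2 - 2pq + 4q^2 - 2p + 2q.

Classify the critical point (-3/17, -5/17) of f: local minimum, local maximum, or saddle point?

The Hessian of f is constant: H = [[-8, -2], [-2, 8]].
det(H) = (-8)·8 − (-2)² = -68.
Since det(H) < 0, H is indefinite and the critical point is a saddle point.

saddle point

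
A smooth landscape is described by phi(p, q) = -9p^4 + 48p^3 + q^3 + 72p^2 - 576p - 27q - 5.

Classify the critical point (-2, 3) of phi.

saddle point

The mixed partial ∂²phi/∂p∂q is 0, so the Hessian at any point is diag(phi_pp, phi_qq) = diag(36(-3p^2 + 8p + 4), 6q).
At (-2, 3): H = diag(-864, 18).
The eigenvalues have opposite signs, so H is indefinite: a saddle point.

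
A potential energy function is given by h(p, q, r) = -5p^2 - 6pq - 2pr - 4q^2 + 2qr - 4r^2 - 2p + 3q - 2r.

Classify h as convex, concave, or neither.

concave

h is quadratic, so its Hessian is the constant matrix H = [[-10, -6, -2], [-6, -8, 2], [-2, 2, -8]].
Leading principal minors: -10, 44, -232.
Signs alternate −, +, − ⇒ H ≺ 0 ⇒ concave.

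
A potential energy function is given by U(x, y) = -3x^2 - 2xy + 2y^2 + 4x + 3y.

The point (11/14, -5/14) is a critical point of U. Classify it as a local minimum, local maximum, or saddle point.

The Hessian of U is constant: H = [[-6, -2], [-2, 4]].
det(H) = (-6)·4 − (-2)² = -28.
Since det(H) < 0, H is indefinite and the critical point is a saddle point.

saddle point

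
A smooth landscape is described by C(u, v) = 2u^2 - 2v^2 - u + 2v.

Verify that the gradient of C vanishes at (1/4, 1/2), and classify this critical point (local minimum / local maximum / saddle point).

∇C = (4u - 1, -4v + 2); substituting (1/4, 1/2) gives ∇C = (0, 0), so (1/4, 1/2) is indeed a critical point.
The Hessian of C is constant: H = [[4, 0], [0, -4]].
det(H) = 4·(-4) − 0² = -16.
Since det(H) < 0, H is indefinite and the critical point is a saddle point.

saddle point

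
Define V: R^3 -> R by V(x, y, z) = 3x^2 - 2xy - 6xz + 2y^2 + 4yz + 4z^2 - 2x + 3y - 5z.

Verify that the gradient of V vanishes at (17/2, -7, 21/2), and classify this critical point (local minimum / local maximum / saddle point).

∇V = (6x - 2y - 6z - 2, -2x + 4y + 4z + 3, -6x + 4y + 8z - 5); substituting (17/2, -7, 21/2) gives ∇V = (0, 0, 0), so (17/2, -7, 21/2) is indeed a critical point.
The Hessian is constant: H = [[6, -2, -6], [-2, 4, 4], [-6, 4, 8]].
Leading principal minors: Δ₁ = 6, Δ₂ = 20, Δ₃ = 16.
All leading minors are positive, so H is positive definite: a local minimum.

local minimum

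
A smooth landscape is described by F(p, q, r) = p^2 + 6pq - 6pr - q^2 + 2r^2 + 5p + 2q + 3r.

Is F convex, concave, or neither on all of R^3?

F is quadratic, so its Hessian is the constant matrix H = [[2, 6, -6], [6, -2, 0], [-6, 0, 4]].
Leading principal minors: 2, -40, -88.
Neither pattern holds ⇒ H is indefinite ⇒ neither convex nor concave.

neither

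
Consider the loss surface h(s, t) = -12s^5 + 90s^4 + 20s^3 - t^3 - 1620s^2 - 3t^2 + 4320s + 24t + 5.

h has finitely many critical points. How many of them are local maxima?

h separates as a function of s plus a function of t, so ∇h=0 decouples.
∂h/∂s = -60(s - 4)(s - 3)(s - 2)(s + 3) = 0 at s ∈ {-3, 2, 3, 4}; ∂h/∂t = -3(t - 2)(t + 4) = 0 at t ∈ {-4, 2}.
The Hessian is diagonal: diag(h_ss, h_tt). Second derivatives: h_ss(-3)=12600, h_ss(2)=-600, h_ss(3)=360, h_ss(4)=-840; h_tt(-4)=18, h_tt(2)=-18.
Local maxima occur where both diagonal entries negative: (2, 2), (4, 2). Count: 2.

2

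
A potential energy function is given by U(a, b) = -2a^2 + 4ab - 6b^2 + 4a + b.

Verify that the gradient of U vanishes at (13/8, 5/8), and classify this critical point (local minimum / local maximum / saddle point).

∇U = (-4a + 4b + 4, 4a - 12b + 1); substituting (13/8, 5/8) gives ∇U = (0, 0), so (13/8, 5/8) is indeed a critical point.
The Hessian of U is constant: H = [[-4, 4], [4, -12]].
det(H) = (-4)·(-12) − 4² = 32.
det(H) > 0 and tr(H) = -16 < 0, so H is negative definite and the point is a local maximum.

local maximum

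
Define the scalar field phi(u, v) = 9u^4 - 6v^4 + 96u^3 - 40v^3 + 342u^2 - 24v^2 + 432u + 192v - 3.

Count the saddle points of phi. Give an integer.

phi separates as a function of u plus a function of v, so ∇phi=0 decouples.
∂phi/∂u = 36(u + 1)(u + 3)(u + 4) = 0 at u ∈ {-4, -3, -1}; ∂phi/∂v = -24(v - 1)(v + 2)(v + 4) = 0 at v ∈ {-4, -2, 1}.
The Hessian is diagonal: diag(phi_uu, phi_vv). Second derivatives: phi_uu(-4)=108, phi_uu(-3)=-72, phi_uu(-1)=216; phi_vv(-4)=-240, phi_vv(-2)=144, phi_vv(1)=-360.
Saddle points occur where the two diagonal entries have opposite signs: (-4, -4), (-4, 1), (-3, -2), (-1, -4), (-1, 1). Count: 5.

5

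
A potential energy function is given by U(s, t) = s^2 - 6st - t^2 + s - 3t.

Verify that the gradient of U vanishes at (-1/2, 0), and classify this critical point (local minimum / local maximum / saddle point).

∇U = (2s - 6t + 1, -6s - 2t - 3); substituting (-1/2, 0) gives ∇U = (0, 0), so (-1/2, 0) is indeed a critical point.
The Hessian of U is constant: H = [[2, -6], [-6, -2]].
det(H) = 2·(-2) − (-6)² = -40.
Since det(H) < 0, H is indefinite and the critical point is a saddle point.

saddle point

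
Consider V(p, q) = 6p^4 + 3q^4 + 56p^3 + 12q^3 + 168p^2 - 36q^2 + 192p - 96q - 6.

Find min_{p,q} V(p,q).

-326

V(p,q) separates as A(p) + B(q) − 6, so its minimum is min A + min B − 6.
A'(p) = 24(p + 1)(p + 2)(p + 4) vanishes at p ∈ {-4, -2, -1}; B'(q) = 12(q - 2)(q + 1)(q + 4) vanishes at q ∈ {-4, -1, 2}.
Local minima of A (where A''>0): A(-4)=-128, A(-1)=-74. Local minima of B: B(-4)=-192, B(2)=-192.
So the global minimum of V is A(-4) + B(-4) − 6 = -128 − 192 − 6 = -326, attained at (-4, -4).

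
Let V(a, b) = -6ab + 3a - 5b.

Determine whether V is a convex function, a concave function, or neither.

neither

V is quadratic, so its Hessian is the constant matrix H = [[0, -6], [-6, 0]].
det(H) = -36, tr(H) = 0.
det(H) < 0, so H is indefinite: neither convex nor concave.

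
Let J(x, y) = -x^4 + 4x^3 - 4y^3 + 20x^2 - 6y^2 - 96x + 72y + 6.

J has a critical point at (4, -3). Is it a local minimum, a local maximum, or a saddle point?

saddle point

The mixed partial ∂²J/∂x∂y is 0, so the Hessian at any point is diag(J_xx, J_yy) = diag(4(-3x^2 + 6x + 10), -12(2y + 1)).
At (4, -3): H = diag(-56, 60).
The eigenvalues have opposite signs, so H is indefinite: a saddle point.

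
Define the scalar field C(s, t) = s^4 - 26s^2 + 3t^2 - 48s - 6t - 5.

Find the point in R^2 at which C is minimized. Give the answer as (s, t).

C(s,t) separates as P(s) + Q(t) − 5, so its minimum is min P + min Q − 5.
P'(s) = 4(s - 4)(s + 1)(s + 3) vanishes at s ∈ {-3, -1, 4}; Q'(t) = 6(t - 1) vanishes at t ∈ {1}.
Local minima of P (where P''>0): P(-3)=-9, P(4)=-352. Local minima of Q: Q(1)=-3.
So the global minimum of C is P(4) + Q(1) − 5 = -352 − 3 − 5 = -360, attained at (4, 1).

(4, 1)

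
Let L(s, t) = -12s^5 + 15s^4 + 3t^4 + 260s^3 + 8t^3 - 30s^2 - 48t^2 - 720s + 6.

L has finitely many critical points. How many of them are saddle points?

L separates as a function of s plus a function of t, so ∇L=0 decouples.
∂L/∂s = -60(s - 4)(s - 1)(s + 1)(s + 3) = 0 at s ∈ {-3, -1, 1, 4}; ∂L/∂t = 12t(t - 2)(t + 4) = 0 at t ∈ {-4, 0, 2}.
The Hessian is diagonal: diag(L_ss, L_tt). Second derivatives: L_ss(-3)=3360, L_ss(-1)=-1200, L_ss(1)=1440, L_ss(4)=-6300; L_tt(-4)=288, L_tt(0)=-96, L_tt(2)=144.
Saddle points occur where the two diagonal entries have opposite signs: (-3, 0), (-1, -4), (-1, 2), (1, 0), (4, -4), (4, 2). Count: 6.

6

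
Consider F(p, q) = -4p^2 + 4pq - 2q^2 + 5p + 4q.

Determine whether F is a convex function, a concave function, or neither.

concave

F is quadratic, so its Hessian is the constant matrix H = [[-8, 4], [4, -4]].
det(H) = 16, tr(H) = -12.
det(H) > 0 and tr(H) < 0, so H is negative definite everywhere: concave.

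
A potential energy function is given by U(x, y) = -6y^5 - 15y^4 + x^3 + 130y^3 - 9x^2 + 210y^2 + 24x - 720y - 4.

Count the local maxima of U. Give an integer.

U separates as a function of x plus a function of y, so ∇U=0 decouples.
∂U/∂x = 3(x - 4)(x - 2) = 0 at x ∈ {2, 4}; ∂U/∂y = -30(y - 3)(y - 1)(y + 2)(y + 4) = 0 at y ∈ {-4, -2, 1, 3}.
The Hessian is diagonal: diag(U_xx, U_yy). Second derivatives: U_xx(2)=-6, U_xx(4)=6; U_yy(-4)=2100, U_yy(-2)=-900, U_yy(1)=900, U_yy(3)=-2100.
Local maxima occur where both diagonal entries negative: (2, -2), (2, 3). Count: 2.

2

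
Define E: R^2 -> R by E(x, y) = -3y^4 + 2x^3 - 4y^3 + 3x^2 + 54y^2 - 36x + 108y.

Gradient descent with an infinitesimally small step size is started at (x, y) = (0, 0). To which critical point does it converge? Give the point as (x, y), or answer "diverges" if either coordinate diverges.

(2, -1)

E is separable, so gradient descent decouples: x follows -∂E/∂x, y follows -∂E/∂y.
∂E/∂x = 6(x - 2)(x + 3); at x=0 this is -36, so x increases.
∂E/∂y = -12(y - 3)(y + 1)(y + 3); at y=0 this is 108, so y decreases.
x converges to its nearest critical value 2 (a local min of the x-part); y converges to -1. The iterate converges to (2, -1).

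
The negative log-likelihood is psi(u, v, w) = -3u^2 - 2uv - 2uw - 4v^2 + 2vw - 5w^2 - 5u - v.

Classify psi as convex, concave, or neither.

psi is quadratic, so its Hessian is the constant matrix H = [[-6, -2, -2], [-2, -8, 2], [-2, 2, -10]].
Leading principal minors: -6, 44, -368.
Signs alternate −, +, − ⇒ H ≺ 0 ⇒ concave.

concave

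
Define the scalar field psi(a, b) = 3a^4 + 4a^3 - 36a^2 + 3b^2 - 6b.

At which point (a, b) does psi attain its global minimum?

(-3, 1)

psi(a,b) separates as P(a) + Q(b), so its minimum is min P + min Q.
P'(a) = 12a(a - 2)(a + 3) vanishes at a ∈ {-3, 0, 2}; Q'(b) = 6b - 6 vanishes at b ∈ {1}.
Local minima of P (where P''>0): P(-3)=-189, P(2)=-64. Local minima of Q: Q(1)=-3.
So the global minimum of psi is P(-3) + Q(1) = -189 − 3 = -192, attained at (-3, 1).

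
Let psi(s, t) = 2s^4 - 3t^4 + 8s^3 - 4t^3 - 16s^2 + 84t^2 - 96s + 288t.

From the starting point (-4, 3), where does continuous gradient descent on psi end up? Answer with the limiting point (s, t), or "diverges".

psi is separable, so gradient descent decouples: s follows -∂psi/∂s, t follows -∂psi/∂t.
∂psi/∂s = 8(s - 2)(s + 2)(s + 3); at s=-4 this is -96, so s increases.
∂psi/∂t = -12(t - 4)(t + 2)(t + 3); at t=3 this is 360, so t decreases.
s converges to its nearest critical value -3 (a local min of the s-part); t converges to -2. The iterate converges to (-3, -2).

(-3, -2)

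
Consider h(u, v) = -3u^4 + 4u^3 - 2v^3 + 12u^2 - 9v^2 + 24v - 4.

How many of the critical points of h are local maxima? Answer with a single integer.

h separates as a function of u plus a function of v, so ∇h=0 decouples.
∂h/∂u = -12u(u - 2)(u + 1) = 0 at u ∈ {-1, 0, 2}; ∂h/∂v = -6(v - 1)(v + 4) = 0 at v ∈ {-4, 1}.
The Hessian is diagonal: diag(h_uu, h_vv). Second derivatives: h_uu(-1)=-36, h_uu(0)=24, h_uu(2)=-72; h_vv(-4)=30, h_vv(1)=-30.
Local maxima occur where both diagonal entries negative: (-1, 1), (2, 1). Count: 2.

2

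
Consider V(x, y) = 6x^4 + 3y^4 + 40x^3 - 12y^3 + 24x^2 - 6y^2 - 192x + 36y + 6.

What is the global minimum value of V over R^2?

-143

V(x,y) separates as P(x) + Q(y) + 6, so its minimum is min P + min Q + 6.
P'(x) = 24(x - 1)(x + 2)(x + 4) vanishes at x ∈ {-4, -2, 1}; Q'(y) = 12(y - 3)(y - 1)(y + 1) vanishes at y ∈ {-1, 1, 3}.
Local minima of P (where P''>0): P(-4)=128, P(1)=-122. Local minima of Q: Q(-1)=-27, Q(3)=-27.
So the global minimum of V is P(1) + Q(-1) + 6 = -122 − 27 + 6 = -143, attained at (1, -1).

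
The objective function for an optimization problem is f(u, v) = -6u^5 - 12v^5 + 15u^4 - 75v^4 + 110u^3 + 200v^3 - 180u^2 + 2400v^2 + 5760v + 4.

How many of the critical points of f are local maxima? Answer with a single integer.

4

f separates as a function of u plus a function of v, so ∇f=0 decouples.
∂f/∂u = -30u(u - 4)(u - 1)(u + 3) = 0 at u ∈ {-3, 0, 1, 4}; ∂f/∂v = -60(v - 4)(v + 2)(v + 3)(v + 4) = 0 at v ∈ {-4, -3, -2, 4}.
The Hessian is diagonal: diag(f_uu, f_vv). Second derivatives: f_uu(-3)=2520, f_uu(0)=-360, f_uu(1)=360, f_uu(4)=-2520; f_vv(-4)=960, f_vv(-3)=-420, f_vv(-2)=720, f_vv(4)=-20160.
Local maxima occur where both diagonal entries negative: (0, -3), (0, 4), (4, -3), (4, 4). Count: 4.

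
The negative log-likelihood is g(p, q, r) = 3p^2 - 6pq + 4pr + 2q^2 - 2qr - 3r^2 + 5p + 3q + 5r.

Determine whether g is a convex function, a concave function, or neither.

neither

g is quadratic, so its Hessian is the constant matrix H = [[6, -6, 4], [-6, 4, -2], [4, -2, -6]].
Leading principal minors: 6, -12, 80.
Neither pattern holds ⇒ H is indefinite ⇒ neither convex nor concave.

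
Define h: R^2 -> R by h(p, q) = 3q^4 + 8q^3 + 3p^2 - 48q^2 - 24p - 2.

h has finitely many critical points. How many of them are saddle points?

h separates as a function of p plus a function of q, so ∇h=0 decouples.
∂h/∂p = 6(p - 4) = 0 at p ∈ {4}; ∂h/∂q = 12q(q - 2)(q + 4) = 0 at q ∈ {-4, 0, 2}.
The Hessian is diagonal: diag(h_pp, h_qq). Second derivatives: h_pp(4)=6; h_qq(-4)=288, h_qq(0)=-96, h_qq(2)=144.
Saddle points occur where the two diagonal entries have opposite signs: (4, 0). Count: 1.

1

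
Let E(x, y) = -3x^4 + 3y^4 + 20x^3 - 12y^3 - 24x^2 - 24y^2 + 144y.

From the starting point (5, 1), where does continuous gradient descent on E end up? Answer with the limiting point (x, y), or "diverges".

diverges

E is separable, so gradient descent decouples: x follows -∂E/∂x, y follows -∂E/∂y.
∂E/∂x = -12x(x - 4)(x - 1); at x=5 this is -240, so x increases.
∂E/∂y = 12(y - 3)(y - 2)(y + 2); at y=1 this is 72, so y decreases.
The x-coordinate has no critical point in that direction and runs off to infinity.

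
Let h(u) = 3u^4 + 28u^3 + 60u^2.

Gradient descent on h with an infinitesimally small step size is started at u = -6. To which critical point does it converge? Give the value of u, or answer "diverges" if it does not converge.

h'(u) = 12u(u + 2)(u + 5), so h'(-6) = -288.
Gradient descent moves in the -h' direction, i.e. u is increasing.
The nearest critical point in that direction is u = -5, where h'' = 180 > 0 (a local minimum). The iterate converges there.

-5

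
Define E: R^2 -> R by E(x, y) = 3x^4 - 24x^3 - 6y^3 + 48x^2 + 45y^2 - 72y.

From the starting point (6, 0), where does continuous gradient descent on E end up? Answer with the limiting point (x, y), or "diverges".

(4, 1)

E is separable, so gradient descent decouples: x follows -∂E/∂x, y follows -∂E/∂y.
∂E/∂x = 12x(x - 4)(x - 2); at x=6 this is 576, so x decreases.
∂E/∂y = -18(y - 4)(y - 1); at y=0 this is -72, so y increases.
x converges to its nearest critical value 4 (a local min of the x-part); y converges to 1. The iterate converges to (4, 1).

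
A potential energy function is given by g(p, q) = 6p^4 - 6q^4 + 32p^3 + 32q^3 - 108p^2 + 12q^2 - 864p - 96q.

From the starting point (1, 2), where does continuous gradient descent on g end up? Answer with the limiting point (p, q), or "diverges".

g is separable, so gradient descent decouples: p follows -∂g/∂p, q follows -∂g/∂q.
∂g/∂p = 24(p - 3)(p + 3)(p + 4); at p=1 this is -960, so p increases.
∂g/∂q = -24(q - 4)(q - 1)(q + 1); at q=2 this is 144, so q decreases.
p converges to its nearest critical value 3 (a local min of the p-part); q converges to 1. The iterate converges to (3, 1).

(3, 1)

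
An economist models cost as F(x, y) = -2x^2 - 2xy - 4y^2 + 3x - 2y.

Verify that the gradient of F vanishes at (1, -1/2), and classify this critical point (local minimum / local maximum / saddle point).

∇F = (-4x - 2y + 3, -2x - 8y - 2); substituting (1, -1/2) gives ∇F = (0, 0), so (1, -1/2) is indeed a critical point.
The Hessian of F is constant: H = [[-4, -2], [-2, -8]].
det(H) = (-4)·(-8) − (-2)² = 28.
det(H) > 0 and tr(H) = -12 < 0, so H is negative definite and the point is a local maximum.

local maximum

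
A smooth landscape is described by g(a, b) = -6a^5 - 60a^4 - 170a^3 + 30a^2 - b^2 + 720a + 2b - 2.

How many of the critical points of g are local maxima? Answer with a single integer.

2

g separates as a function of a plus a function of b, so ∇g=0 decouples.
∂g/∂a = -30(a - 1)(a + 2)(a + 3)(a + 4) = 0 at a ∈ {-4, -3, -2, 1}; ∂g/∂b = -2(b - 1) = 0 at b ∈ {1}.
The Hessian is diagonal: diag(g_aa, g_bb). Second derivatives: g_aa(-4)=300, g_aa(-3)=-120, g_aa(-2)=180, g_aa(1)=-1800; g_bb(1)=-2.
Local maxima occur where both diagonal entries negative: (-3, 1), (1, 1). Count: 2.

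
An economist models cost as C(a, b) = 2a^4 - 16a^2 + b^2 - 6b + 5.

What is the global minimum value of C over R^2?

C(a,b) separates as P(a) + Q(b) + 5, so its minimum is min P + min Q + 5.
P'(a) = 8a(a - 2)(a + 2) vanishes at a ∈ {-2, 0, 2}; Q'(b) = 2b - 6 vanishes at b ∈ {3}.
Local minima of P (where P''>0): P(-2)=-32, P(2)=-32. Local minima of Q: Q(3)=-9.
So the global minimum of C is P(-2) + Q(3) + 5 = -32 − 9 + 5 = -36, attained at (-2, 3).

-36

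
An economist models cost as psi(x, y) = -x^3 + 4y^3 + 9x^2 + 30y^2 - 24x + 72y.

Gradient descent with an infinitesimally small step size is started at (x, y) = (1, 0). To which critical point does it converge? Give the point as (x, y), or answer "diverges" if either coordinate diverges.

psi is separable, so gradient descent decouples: x follows -∂psi/∂x, y follows -∂psi/∂y.
∂psi/∂x = -3(x - 4)(x - 2); at x=1 this is -9, so x increases.
∂psi/∂y = 12(y + 2)(y + 3); at y=0 this is 72, so y decreases.
x converges to its nearest critical value 2 (a local min of the x-part); y converges to -2. The iterate converges to (2, -2).

(2, -2)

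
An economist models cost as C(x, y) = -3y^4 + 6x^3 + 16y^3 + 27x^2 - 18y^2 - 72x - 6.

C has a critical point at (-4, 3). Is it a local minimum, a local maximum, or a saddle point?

local maximum

The mixed partial ∂²C/∂x∂y is 0, so the Hessian at any point is diag(C_xx, C_yy) = diag(18(2x + 3), 12(-3y^2 + 8y - 3)).
At (-4, 3): H = diag(-90, -72).
Both eigenvalues are negative, so H is negative definite: a local maximum.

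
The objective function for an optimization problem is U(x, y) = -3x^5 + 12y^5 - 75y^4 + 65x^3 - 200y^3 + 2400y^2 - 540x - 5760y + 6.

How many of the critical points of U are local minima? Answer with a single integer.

4

U separates as a function of x plus a function of y, so ∇U=0 decouples.
∂U/∂x = -15(x - 3)(x - 2)(x + 2)(x + 3) = 0 at x ∈ {-3, -2, 2, 3}; ∂U/∂y = 60(y - 4)(y - 3)(y - 2)(y + 4) = 0 at y ∈ {-4, 2, 3, 4}.
The Hessian is diagonal: diag(U_xx, U_yy). Second derivatives: U_xx(-3)=450, U_xx(-2)=-300, U_xx(2)=300, U_xx(3)=-450; U_yy(-4)=-20160, U_yy(2)=720, U_yy(3)=-420, U_yy(4)=960.
Local minima occur where both diagonal entries positive: (-3, 2), (-3, 4), (2, 2), (2, 4). Count: 4.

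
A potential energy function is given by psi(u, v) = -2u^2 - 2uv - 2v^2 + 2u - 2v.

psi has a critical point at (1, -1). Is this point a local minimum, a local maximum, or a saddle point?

local maximum

The Hessian of psi is constant: H = [[-4, -2], [-2, -4]].
det(H) = (-4)·(-4) − (-2)² = 12.
det(H) > 0 and tr(H) = -8 < 0, so H is negative definite and the point is a local maximum.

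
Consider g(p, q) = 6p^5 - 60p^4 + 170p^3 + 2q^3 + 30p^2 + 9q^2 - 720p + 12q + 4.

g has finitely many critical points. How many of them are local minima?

2

g separates as a function of p plus a function of q, so ∇g=0 decouples.
∂g/∂p = 30(p - 4)(p - 3)(p - 2)(p + 1) = 0 at p ∈ {-1, 2, 3, 4}; ∂g/∂q = 6(q + 1)(q + 2) = 0 at q ∈ {-2, -1}.
The Hessian is diagonal: diag(g_pp, g_qq). Second derivatives: g_pp(-1)=-1800, g_pp(2)=180, g_pp(3)=-120, g_pp(4)=300; g_qq(-2)=-6, g_qq(-1)=6.
Local minima occur where both diagonal entries positive: (2, -1), (4, -1). Count: 2.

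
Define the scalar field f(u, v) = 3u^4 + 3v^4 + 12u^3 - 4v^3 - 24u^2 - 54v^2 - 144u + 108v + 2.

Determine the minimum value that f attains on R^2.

f(u,v) separates as P(u) + Q(v) + 2, so its minimum is min P + min Q + 2.
P'(u) = 12(u - 2)(u + 2)(u + 3) vanishes at u ∈ {-3, -2, 2}; Q'(v) = 12(v - 3)(v - 1)(v + 3) vanishes at v ∈ {-3, 1, 3}.
Local minima of P (where P''>0): P(-3)=135, P(2)=-240. Local minima of Q: Q(-3)=-459, Q(3)=-27.
So the global minimum of f is P(2) + Q(-3) + 2 = -240 − 459 + 2 = -697, attained at (2, -3).

-697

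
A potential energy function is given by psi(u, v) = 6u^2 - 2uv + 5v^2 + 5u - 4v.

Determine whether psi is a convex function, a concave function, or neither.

psi is quadratic, so its Hessian is the constant matrix H = [[12, -2], [-2, 10]].
det(H) = 116, tr(H) = 22.
det(H) > 0 and tr(H) > 0, so H is positive definite everywhere: convex.

convex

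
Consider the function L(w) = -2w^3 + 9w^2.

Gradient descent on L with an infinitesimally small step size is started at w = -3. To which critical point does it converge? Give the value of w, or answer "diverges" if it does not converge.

L'(w) = -6w(w - 3), so L'(-3) = -108.
Gradient descent moves in the -L' direction, i.e. w is increasing.
The nearest critical point in that direction is w = 0, where L'' = 18 > 0 (a local minimum). The iterate converges there.

0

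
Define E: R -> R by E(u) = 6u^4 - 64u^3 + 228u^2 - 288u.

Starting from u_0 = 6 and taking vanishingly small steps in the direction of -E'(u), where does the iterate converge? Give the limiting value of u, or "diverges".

4

E'(u) = 24(u - 4)(u - 3)(u - 1), so E'(6) = 720.
Gradient descent moves in the -E' direction, i.e. u is decreasing.
The nearest critical point in that direction is u = 4, where E'' = 72 > 0 (a local minimum). The iterate converges there.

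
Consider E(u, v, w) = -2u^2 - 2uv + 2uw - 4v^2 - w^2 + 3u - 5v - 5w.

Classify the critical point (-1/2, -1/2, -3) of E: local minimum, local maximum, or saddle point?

The Hessian is constant: H = [[-4, -2, 2], [-2, -8, 0], [2, 0, -2]].
Leading principal minors: Δ₁ = -4, Δ₂ = 28, Δ₃ = -24.
The minors alternate sign starting negative (−, +, −), so H is negative definite: a local maximum.

local maximum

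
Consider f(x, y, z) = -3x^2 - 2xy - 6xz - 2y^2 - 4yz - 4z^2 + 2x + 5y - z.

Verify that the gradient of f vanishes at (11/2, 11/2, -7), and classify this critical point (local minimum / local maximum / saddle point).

local maximum

∇f = (-6x - 2y - 6z + 2, -2x - 4y - 4z + 5, -6x - 4y - 8z - 1); substituting (11/2, 11/2, -7) gives ∇f = (0, 0, 0), so (11/2, 11/2, -7) is indeed a critical point.
The Hessian is constant: H = [[-6, -2, -6], [-2, -4, -4], [-6, -4, -8]].
Leading principal minors: Δ₁ = -6, Δ₂ = 20, Δ₃ = -16.
The minors alternate sign starting negative (−, +, −), so H is negative definite: a local maximum.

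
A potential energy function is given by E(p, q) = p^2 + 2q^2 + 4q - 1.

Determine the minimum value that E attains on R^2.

E(p,q) separates as A(p) + B(q) − 1, so its minimum is min A + min B − 1.
A'(p) = 2p vanishes at p ∈ {0}; B'(q) = 4q + 4 vanishes at q ∈ {-1}.
Local minima of A (where A''>0): A(0)=0. Local minima of B: B(-1)=-2.
So the global minimum of E is A(0) + B(-1) − 1 = 0 − 2 − 1 = -3, attained at (0, -1).

-3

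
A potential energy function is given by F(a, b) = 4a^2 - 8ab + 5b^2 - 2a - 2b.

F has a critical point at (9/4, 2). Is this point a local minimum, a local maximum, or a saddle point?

The Hessian of F is constant: H = [[8, -8], [-8, 10]].
det(H) = 8·10 − (-8)² = 16.
det(H) > 0 and tr(H) = 18 > 0, so H is positive definite and the point is a local minimum.

local minimum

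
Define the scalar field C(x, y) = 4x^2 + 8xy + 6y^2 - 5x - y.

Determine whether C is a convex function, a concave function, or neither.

convex

C is quadratic, so its Hessian is the constant matrix H = [[8, 8], [8, 12]].
det(H) = 32, tr(H) = 20.
det(H) > 0 and tr(H) > 0, so H is positive definite everywhere: convex.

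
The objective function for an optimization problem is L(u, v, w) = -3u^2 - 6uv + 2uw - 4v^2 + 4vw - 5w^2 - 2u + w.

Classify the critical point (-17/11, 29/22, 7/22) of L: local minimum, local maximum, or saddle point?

The Hessian is constant: H = [[-6, -6, 2], [-6, -8, 4], [2, 4, -10]].
Leading principal minors: Δ₁ = -6, Δ₂ = 12, Δ₃ = -88.
The minors alternate sign starting negative (−, +, −), so H is negative definite: a local maximum.

local maximum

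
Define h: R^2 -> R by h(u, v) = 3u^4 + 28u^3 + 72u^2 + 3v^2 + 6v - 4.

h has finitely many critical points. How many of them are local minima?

h separates as a function of u plus a function of v, so ∇h=0 decouples.
∂h/∂u = 12u(u + 3)(u + 4) = 0 at u ∈ {-4, -3, 0}; ∂h/∂v = 6(v + 1) = 0 at v ∈ {-1}.
The Hessian is diagonal: diag(h_uu, h_vv). Second derivatives: h_uu(-4)=48, h_uu(-3)=-36, h_uu(0)=144; h_vv(-1)=6.
Local minima occur where both diagonal entries positive: (-4, -1), (0, -1). Count: 2.

2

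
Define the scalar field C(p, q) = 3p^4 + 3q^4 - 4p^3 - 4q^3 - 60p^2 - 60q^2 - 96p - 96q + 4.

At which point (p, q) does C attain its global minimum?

(4, 4)

C(p,q) separates as A(p) + B(q) + 4, so its minimum is min A + min B + 4.
A'(p) = 12(p - 4)(p + 1)(p + 2) vanishes at p ∈ {-2, -1, 4}; B'(q) = 12(q - 4)(q + 1)(q + 2) vanishes at q ∈ {-2, -1, 4}.
Local minima of A (where A''>0): A(-2)=32, A(4)=-832. Local minima of B: B(-2)=32, B(4)=-832.
So the global minimum of C is A(4) + B(4) + 4 = -832 − 832 + 4 = -1660, attained at (4, 4).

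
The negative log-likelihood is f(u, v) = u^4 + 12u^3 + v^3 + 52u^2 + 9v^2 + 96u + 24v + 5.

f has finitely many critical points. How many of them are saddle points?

f separates as a function of u plus a function of v, so ∇f=0 decouples.
∂f/∂u = 4(u + 2)(u + 3)(u + 4) = 0 at u ∈ {-4, -3, -2}; ∂f/∂v = 3(v + 2)(v + 4) = 0 at v ∈ {-4, -2}.
The Hessian is diagonal: diag(f_uu, f_vv). Second derivatives: f_uu(-4)=8, f_uu(-3)=-4, f_uu(-2)=8; f_vv(-4)=-6, f_vv(-2)=6.
Saddle points occur where the two diagonal entries have opposite signs: (-4, -4), (-3, -2), (-2, -4). Count: 3.

3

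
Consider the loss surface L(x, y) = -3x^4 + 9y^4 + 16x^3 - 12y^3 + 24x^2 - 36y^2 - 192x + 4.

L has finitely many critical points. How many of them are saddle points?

5

L separates as a function of x plus a function of y, so ∇L=0 decouples.
∂L/∂x = -12(x - 4)(x - 2)(x + 2) = 0 at x ∈ {-2, 2, 4}; ∂L/∂y = 36y(y - 2)(y + 1) = 0 at y ∈ {-1, 0, 2}.
The Hessian is diagonal: diag(L_xx, L_yy). Second derivatives: L_xx(-2)=-288, L_xx(2)=96, L_xx(4)=-144; L_yy(-1)=108, L_yy(0)=-72, L_yy(2)=216.
Saddle points occur where the two diagonal entries have opposite signs: (-2, -1), (-2, 2), (2, 0), (4, -1), (4, 2). Count: 5.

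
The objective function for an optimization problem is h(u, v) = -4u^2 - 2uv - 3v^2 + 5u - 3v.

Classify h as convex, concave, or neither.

concave

h is quadratic, so its Hessian is the constant matrix H = [[-8, -2], [-2, -6]].
det(H) = 44, tr(H) = -14.
det(H) > 0 and tr(H) < 0, so H is negative definite everywhere: concave.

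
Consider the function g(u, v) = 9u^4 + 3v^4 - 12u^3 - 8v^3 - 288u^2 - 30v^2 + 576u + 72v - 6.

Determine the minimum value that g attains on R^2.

-3998

g(u,v) separates as P(u) + Q(v) − 6, so its minimum is min P + min Q − 6.
P'(u) = 36(u - 4)(u - 1)(u + 4) vanishes at u ∈ {-4, 1, 4}; Q'(v) = 12(v - 3)(v - 1)(v + 2) vanishes at v ∈ {-2, 1, 3}.
Local minima of P (where P''>0): P(-4)=-3840, P(4)=-768. Local minima of Q: Q(-2)=-152, Q(3)=-27.
So the global minimum of g is P(-4) + Q(-2) − 6 = -3840 − 152 − 6 = -3998, attained at (-4, -2).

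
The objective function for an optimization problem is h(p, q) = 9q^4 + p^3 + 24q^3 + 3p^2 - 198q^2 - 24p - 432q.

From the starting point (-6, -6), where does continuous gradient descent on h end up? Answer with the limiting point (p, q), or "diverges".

diverges

h is separable, so gradient descent decouples: p follows -∂h/∂p, q follows -∂h/∂q.
∂h/∂p = 3(p - 2)(p + 4); at p=-6 this is 48, so p decreases.
∂h/∂q = 36(q - 3)(q + 1)(q + 4); at q=-6 this is -3240, so q increases.
The p-coordinate has no critical point in that direction and runs off to infinity.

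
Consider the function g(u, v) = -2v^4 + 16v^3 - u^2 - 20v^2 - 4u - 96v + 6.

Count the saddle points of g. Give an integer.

g separates as a function of u plus a function of v, so ∇g=0 decouples.
∂g/∂u = -2(u + 2) = 0 at u ∈ {-2}; ∂g/∂v = -8(v - 4)(v - 3)(v + 1) = 0 at v ∈ {-1, 3, 4}.
The Hessian is diagonal: diag(g_uu, g_vv). Second derivatives: g_uu(-2)=-2; g_vv(-1)=-160, g_vv(3)=32, g_vv(4)=-40.
Saddle points occur where the two diagonal entries have opposite signs: (-2, 3). Count: 1.

1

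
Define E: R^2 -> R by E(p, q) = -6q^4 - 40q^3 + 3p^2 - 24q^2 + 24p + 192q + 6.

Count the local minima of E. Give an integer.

1

E separates as a function of p plus a function of q, so ∇E=0 decouples.
∂E/∂p = 6(p + 4) = 0 at p ∈ {-4}; ∂E/∂q = -24(q - 1)(q + 2)(q + 4) = 0 at q ∈ {-4, -2, 1}.
The Hessian is diagonal: diag(E_pp, E_qq). Second derivatives: E_pp(-4)=6; E_qq(-4)=-240, E_qq(-2)=144, E_qq(1)=-360.
Local minima occur where both diagonal entries positive: (-4, -2). Count: 1.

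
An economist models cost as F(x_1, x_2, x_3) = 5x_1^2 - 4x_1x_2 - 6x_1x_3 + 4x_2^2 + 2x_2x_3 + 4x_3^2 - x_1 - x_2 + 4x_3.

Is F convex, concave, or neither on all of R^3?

convex

F is quadratic, so its Hessian is the constant matrix H = [[10, -4, -6], [-4, 8, 2], [-6, 2, 8]].
Leading principal minors: 10, 64, 280.
All positive ⇒ H ≻ 0 ⇒ convex.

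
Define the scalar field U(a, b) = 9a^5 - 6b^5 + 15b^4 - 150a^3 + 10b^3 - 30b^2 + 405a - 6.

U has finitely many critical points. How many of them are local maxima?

4

U separates as a function of a plus a function of b, so ∇U=0 decouples.
∂U/∂a = 45(a - 3)(a - 1)(a + 1)(a + 3) = 0 at a ∈ {-3, -1, 1, 3}; ∂U/∂b = -30b(b - 2)(b - 1)(b + 1) = 0 at b ∈ {-1, 0, 1, 2}.
The Hessian is diagonal: diag(U_aa, U_bb). Second derivatives: U_aa(-3)=-2160, U_aa(-1)=720, U_aa(1)=-720, U_aa(3)=2160; U_bb(-1)=180, U_bb(0)=-60, U_bb(1)=60, U_bb(2)=-180.
Local maxima occur where both diagonal entries negative: (-3, 0), (-3, 2), (1, 0), (1, 2). Count: 4.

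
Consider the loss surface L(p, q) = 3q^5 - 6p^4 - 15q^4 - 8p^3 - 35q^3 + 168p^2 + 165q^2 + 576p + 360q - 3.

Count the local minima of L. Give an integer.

L separates as a function of p plus a function of q, so ∇L=0 decouples.
∂L/∂p = -24(p - 4)(p + 2)(p + 3) = 0 at p ∈ {-3, -2, 4}; ∂L/∂q = 15(q - 4)(q - 3)(q + 1)(q + 2) = 0 at q ∈ {-2, -1, 3, 4}.
The Hessian is diagonal: diag(L_pp, L_qq). Second derivatives: L_pp(-3)=-168, L_pp(-2)=144, L_pp(4)=-1008; L_qq(-2)=-450, L_qq(-1)=300, L_qq(3)=-300, L_qq(4)=450.
Local minima occur where both diagonal entries positive: (-2, -1), (-2, 4). Count: 2.

2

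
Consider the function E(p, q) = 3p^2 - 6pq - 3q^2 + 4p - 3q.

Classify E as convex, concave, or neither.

E is quadratic, so its Hessian is the constant matrix H = [[6, -6], [-6, -6]].
det(H) = -72, tr(H) = 0.
det(H) < 0, so H is indefinite: neither convex nor concave.

neither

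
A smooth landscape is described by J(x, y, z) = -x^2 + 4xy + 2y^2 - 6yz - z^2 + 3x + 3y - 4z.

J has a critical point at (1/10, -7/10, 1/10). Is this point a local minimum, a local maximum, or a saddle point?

saddle point

The Hessian is constant: H = [[-2, 4, 0], [4, 4, -6], [0, -6, -2]].
Leading principal minors: Δ₁ = -2, Δ₂ = -24, Δ₃ = 120.
The minors fit neither the all-positive nor the alternating-sign pattern, so H is indefinite: a saddle point.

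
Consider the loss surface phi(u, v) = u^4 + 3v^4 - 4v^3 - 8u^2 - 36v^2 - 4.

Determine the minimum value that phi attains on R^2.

phi(u,v) separates as P(u) + Q(v) − 4, so its minimum is min P + min Q − 4.
P'(u) = 4u(u - 2)(u + 2) vanishes at u ∈ {-2, 0, 2}; Q'(v) = 12v(v - 3)(v + 2) vanishes at v ∈ {-2, 0, 3}.
Local minima of P (where P''>0): P(-2)=-16, P(2)=-16. Local minima of Q: Q(-2)=-64, Q(3)=-189.
So the global minimum of phi is P(-2) + Q(3) − 4 = -16 − 189 − 4 = -209, attained at (-2, 3).

-209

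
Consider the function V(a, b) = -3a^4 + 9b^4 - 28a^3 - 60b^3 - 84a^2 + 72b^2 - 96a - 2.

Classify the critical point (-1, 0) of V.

The mixed partial ∂²V/∂a∂b is 0, so the Hessian at any point is diag(V_aa, V_bb) = diag(-12(3a^2 + 14a + 14), 36(3b^2 - 10b + 4)).
At (-1, 0): H = diag(-36, 144).
The eigenvalues have opposite signs, so H is indefinite: a saddle point.

saddle point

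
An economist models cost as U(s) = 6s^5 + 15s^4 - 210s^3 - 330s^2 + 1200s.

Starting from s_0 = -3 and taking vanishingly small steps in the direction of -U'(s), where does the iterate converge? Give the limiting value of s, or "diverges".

U'(s) = 30(s - 4)(s - 1)(s + 2)(s + 5), so U'(-3) = -1680.
Gradient descent moves in the -U' direction, i.e. s is increasing.
The nearest critical point in that direction is s = -2, where U'' = 1620 > 0 (a local minimum). The iterate converges there.

-2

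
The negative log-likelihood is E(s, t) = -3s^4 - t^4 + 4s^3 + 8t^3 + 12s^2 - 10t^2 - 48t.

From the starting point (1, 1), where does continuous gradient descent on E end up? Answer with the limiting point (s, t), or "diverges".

(0, 3)

E is separable, so gradient descent decouples: s follows -∂E/∂s, t follows -∂E/∂t.
∂E/∂s = -12s(s - 2)(s + 1); at s=1 this is 24, so s decreases.
∂E/∂t = -4(t - 4)(t - 3)(t + 1); at t=1 this is -48, so t increases.
s converges to its nearest critical value 0 (a local min of the s-part); t converges to 3. The iterate converges to (0, 3).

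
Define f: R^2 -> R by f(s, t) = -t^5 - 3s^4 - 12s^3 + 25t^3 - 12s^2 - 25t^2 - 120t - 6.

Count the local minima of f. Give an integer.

2

f separates as a function of s plus a function of t, so ∇f=0 decouples.
∂f/∂s = -12s(s + 1)(s + 2) = 0 at s ∈ {-2, -1, 0}; ∂f/∂t = -5(t - 3)(t - 2)(t + 1)(t + 4) = 0 at t ∈ {-4, -1, 2, 3}.
The Hessian is diagonal: diag(f_ss, f_tt). Second derivatives: f_ss(-2)=-24, f_ss(-1)=12, f_ss(0)=-24; f_tt(-4)=630, f_tt(-1)=-180, f_tt(2)=90, f_tt(3)=-140.
Local minima occur where both diagonal entries positive: (-1, -4), (-1, 2). Count: 2.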